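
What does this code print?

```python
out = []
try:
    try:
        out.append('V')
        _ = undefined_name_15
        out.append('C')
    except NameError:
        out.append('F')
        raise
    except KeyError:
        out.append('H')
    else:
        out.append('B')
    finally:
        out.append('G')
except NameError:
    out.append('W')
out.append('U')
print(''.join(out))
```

Execution trace: 'V' (inner try body) → 'F' (inner except NameError) → 'G' (inner finally) → 'W' (outer except NameError) → 'U' (after the try/except). Output: VFGWU

Answer: VFGWU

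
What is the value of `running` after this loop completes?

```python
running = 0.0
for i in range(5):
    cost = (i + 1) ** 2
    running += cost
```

Sum of squared losses 1² + 2² + ... + 5²
`running` takes the values: 0.0 → 1.0 → 5.0 → 14.0 → 30.0 → 55.0

Answer: 55.0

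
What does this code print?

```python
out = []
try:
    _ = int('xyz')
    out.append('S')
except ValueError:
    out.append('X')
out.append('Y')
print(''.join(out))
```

Execution trace: 'X' (except ValueError) → 'Y' (after the try/except). Output: XY

Answer: XY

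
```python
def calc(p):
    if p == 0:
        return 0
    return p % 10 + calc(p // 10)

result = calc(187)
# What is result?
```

Sum of digits of 187: 7 + 8 + 1 = 16

Answer: 16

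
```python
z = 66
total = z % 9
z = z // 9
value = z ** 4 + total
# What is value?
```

Trace:
`z = 66` → z = 66
`total = z % 9` → total = 3
`z = z // 9` → z = 7
`value = z ** 4 + total` → value = 2404
So value = 2404

Answer: 2404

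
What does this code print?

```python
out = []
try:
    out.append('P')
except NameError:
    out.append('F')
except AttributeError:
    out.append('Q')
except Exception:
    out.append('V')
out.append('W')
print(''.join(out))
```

Execution trace: 'P' (try body, no exception) → 'W' (after the try/except). Output: PW

Answer: PW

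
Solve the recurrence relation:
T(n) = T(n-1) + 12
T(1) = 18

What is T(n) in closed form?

Unrolling: T(n) = T(1) + 12·(n-1) = 18 + 12(n-1) = 12n + 6.

Answer: T(n) = 12n + 6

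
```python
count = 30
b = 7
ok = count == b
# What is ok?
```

Trace:
`count = 30` → count = 30
`b = 7` → b = 7
`ok = count == b` → ok = False
So ok = False

Answer: False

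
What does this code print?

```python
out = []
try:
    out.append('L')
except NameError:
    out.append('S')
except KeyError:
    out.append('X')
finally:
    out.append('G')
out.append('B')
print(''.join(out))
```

Execution trace: 'L' (try body, no exception) → 'G' (finally) → 'B' (after the try/except). Output: LGB

Answer: LGB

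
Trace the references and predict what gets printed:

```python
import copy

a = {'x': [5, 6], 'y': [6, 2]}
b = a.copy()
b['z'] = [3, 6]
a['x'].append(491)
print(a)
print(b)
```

Key concept: shallow copy of dict with mutable values.
Step by step:
`a = {'x': [5, 6], 'y': [6, 2]}` → a = {'x': [5, 6], 'y': [6, 2]}
`b = a.copy()` → b = {'x': [5, 6], 'y': [6, 2]}
`b['z'] = [3, 6]` → b = {'x': [5, 6], 'y': [6, 2], 'z': [3, 6]}
`a['x'].append(491)` → a = {'x': [5, 6, 491], 'y': [6, 2]}; b = {'x': [5, 6, 491], 'y': [6, 2], 'z': [3, 6]}
`print(a)` → prints {'x': [5, 6, 491], 'y': [6, 2]}
`print(b)` → prints {'x': [5, 6, 491], 'y': [6, 2], 'z': [3, 6]}

Answer:
{'x': [5, 6, 491], 'y': [6, 2]}
{'x': [5, 6, 491], 'y': [6, 2], 'z': [3, 6]}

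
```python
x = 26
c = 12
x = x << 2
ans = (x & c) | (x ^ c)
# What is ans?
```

Trace:
`x = 26` → x = 26
`c = 12` → c = 12
`x = x << 2` → x = 104
`ans = (x & c) | (x ^ c)` → ans = 108
So ans = 108

Answer: 108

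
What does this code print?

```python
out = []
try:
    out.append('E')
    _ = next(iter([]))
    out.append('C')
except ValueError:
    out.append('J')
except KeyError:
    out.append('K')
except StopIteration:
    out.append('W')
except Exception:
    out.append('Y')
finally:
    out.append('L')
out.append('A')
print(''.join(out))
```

Execution trace: 'E' (try body) → 'W' (except StopIteration) → 'L' (finally) → 'A' (after the try/except). Output: EWLA

Answer: EWLA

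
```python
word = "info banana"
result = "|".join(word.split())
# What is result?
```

Trace:
`word = "info banana"` → word = 'info banana'
`result = "|".join(word.split())` → result = 'info|banana'
So result = 'info|banana'

Answer: 'info|banana'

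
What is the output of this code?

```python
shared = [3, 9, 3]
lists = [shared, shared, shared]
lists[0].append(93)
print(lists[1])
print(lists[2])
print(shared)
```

Key concept: list of same reference.
Step by step:
`shared = [3, 9, 3]` → shared = [3, 9, 3]
`lists = [shared, shared, shared]` → lists = [[3, 9, 3], [3, 9, 3], [3, 9, 3]]
`lists[0].append(93)` → shared = [3, 9, 3, 93]; lists = [[3, 9, 3, 93], [3, 9, 3, 93], [3, 9, 3, 93]]
`print(lists[1])` → prints [3, 9, 3, 93]
`print(lists[2])` → prints [3, 9, 3, 93]
`print(shared)` → prints [3, 9, 3, 93]

Answer:
[3, 9, 3, 93]
[3, 9, 3, 93]
[3, 9, 3, 93]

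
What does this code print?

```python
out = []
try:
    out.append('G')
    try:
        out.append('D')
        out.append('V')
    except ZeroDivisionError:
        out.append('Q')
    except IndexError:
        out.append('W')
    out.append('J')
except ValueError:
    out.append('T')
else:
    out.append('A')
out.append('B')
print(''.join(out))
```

Execution trace: 'G' (try body) → 'D' (inner try body) → 'V' (inner try body, no exception) → 'J' (try body, no exception) → 'A' (else) → 'B' (after the try/except). Output: GDVJAB

Answer: GDVJAB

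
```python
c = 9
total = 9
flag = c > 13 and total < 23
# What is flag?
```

Trace:
`c = 9` → c = 9
`total = 9` → total = 9
`flag = c > 13 and total < 23` → flag = False
So flag = False

Answer: False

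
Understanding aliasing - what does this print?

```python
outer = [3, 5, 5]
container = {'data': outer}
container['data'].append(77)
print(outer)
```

Key concept: dict holds reference to list.
Step by step:
`outer = [3, 5, 5]` → outer = [3, 5, 5]
`container = {'data': outer}` → container = {'data': [3, 5, 5]}
`container['data'].append(77)` → outer = [3, 5, 5, 77]; container = {'data': [3, 5, 5, 77]}
`print(outer)` → prints [3, 5, 5, 77]

Answer: [3, 5, 5, 77]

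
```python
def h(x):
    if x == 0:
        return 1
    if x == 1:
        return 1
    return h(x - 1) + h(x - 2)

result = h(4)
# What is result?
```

Build up from base cases: h(0)=1, h(1)=1, h(2)=2, h(3)=3, h(4)=5

Answer: 5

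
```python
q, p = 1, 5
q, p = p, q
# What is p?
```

Trace:
`q, p = 1, 5` → q = 1; p = 5
`q, p = p, q` → q = 5; p = 1
So p = 1

Answer: 1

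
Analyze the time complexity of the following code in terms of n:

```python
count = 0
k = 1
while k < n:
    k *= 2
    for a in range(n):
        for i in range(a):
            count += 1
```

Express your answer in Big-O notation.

Each loop level contributes: log n × n × n. Multiplying the contributions gives O(n^2 log n).

Answer: O(n^2 log n)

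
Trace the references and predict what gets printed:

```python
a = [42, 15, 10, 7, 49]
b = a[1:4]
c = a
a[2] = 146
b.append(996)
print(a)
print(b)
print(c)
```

Key concept: slice vs alias.
Step by step:
`a = [42, 15, 10, 7, 49]` → a = [42, 15, 10, 7, 49]
`b = a[1:4]` → b = [15, 10, 7]
`c = a` → c = [42, 15, 10, 7, 49] (same object as a)
`a[2] = 146` → a = [42, 15, 146, 7, 49] (same object as c); c = [42, 15, 146, 7, 49] (same object as a)
`b.append(996)` → b = [15, 10, 7, 996]
`print(a)` → prints [42, 15, 146, 7, 49]
`print(b)` → prints [15, 10, 7, 996]
`print(c)` → prints [42, 15, 146, 7, 49]

Answer:
[42, 15, 146, 7, 49]
[15, 10, 7, 996]
[42, 15, 146, 7, 49]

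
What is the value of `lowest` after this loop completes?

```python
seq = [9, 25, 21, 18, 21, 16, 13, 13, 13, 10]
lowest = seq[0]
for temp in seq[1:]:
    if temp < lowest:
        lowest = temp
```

Minimum of [9, 25, 21, 18, 21, 16, 13, 13, 13, 10]
`lowest` takes the values: 9

Answer: 9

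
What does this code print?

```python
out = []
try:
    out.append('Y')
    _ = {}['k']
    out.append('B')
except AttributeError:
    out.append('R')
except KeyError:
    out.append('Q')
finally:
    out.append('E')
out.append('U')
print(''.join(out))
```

Execution trace: 'Y' (try body) → 'Q' (except KeyError) → 'E' (finally) → 'U' (after the try/except). Output: YQEU

Answer: YQEU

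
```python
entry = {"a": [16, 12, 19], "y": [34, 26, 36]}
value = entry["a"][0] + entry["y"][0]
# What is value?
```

Trace:
`entry = {"a": [16, 12, 19], "y": [34, 26, 36]}` → entry = {'a': [16, 12, 19], 'y': [34, 26, 36]}
`value = entry["a"][0] + entry["y"][0]` → value = 50
So value = 50

Answer: 50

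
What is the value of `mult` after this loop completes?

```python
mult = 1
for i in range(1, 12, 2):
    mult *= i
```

Product of 1, 3, 5, ... up to 11
`mult` takes the values: 1 → 3 → 15 → 105 → 945 → 10395

Answer: 10395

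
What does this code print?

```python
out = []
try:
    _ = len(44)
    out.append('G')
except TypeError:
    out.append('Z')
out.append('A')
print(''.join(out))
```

Execution trace: 'Z' (except TypeError) → 'A' (after the try/except). Output: ZA

Answer: ZA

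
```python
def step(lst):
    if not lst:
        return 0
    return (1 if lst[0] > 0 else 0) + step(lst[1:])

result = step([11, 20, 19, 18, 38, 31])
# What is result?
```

Count of positive elements in [11, 20, 19, 18, 38, 31] = 6

Answer: 6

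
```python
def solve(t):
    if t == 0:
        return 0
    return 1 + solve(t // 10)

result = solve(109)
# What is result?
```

Count of digits of 109: 3

Answer: 3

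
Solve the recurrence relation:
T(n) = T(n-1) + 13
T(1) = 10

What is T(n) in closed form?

Unrolling: T(n) = T(1) + 13·(n-1) = 10 + 13(n-1) = 13n - 3.

Answer: T(n) = 13n - 3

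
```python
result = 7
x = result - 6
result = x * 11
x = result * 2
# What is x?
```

Trace:
`result = 7` → result = 7
`x = result - 6` → x = 1
`result = x * 11` → result = 11
`x = result * 2` → x = 22
So x = 22

Answer: 22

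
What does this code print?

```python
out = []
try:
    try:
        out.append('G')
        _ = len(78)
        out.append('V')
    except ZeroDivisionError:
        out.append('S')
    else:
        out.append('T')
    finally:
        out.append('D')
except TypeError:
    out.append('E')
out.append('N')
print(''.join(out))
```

Execution trace: 'G' (try body) → 'D' (finally) → 'E' (outer except TypeError) → 'N' (after the try/except). Output: GDEN

Answer: GDEN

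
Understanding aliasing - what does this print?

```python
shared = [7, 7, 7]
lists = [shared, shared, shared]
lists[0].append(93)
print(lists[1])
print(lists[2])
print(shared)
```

Key concept: list of same reference.
Step by step:
`shared = [7, 7, 7]` → shared = [7, 7, 7]
`lists = [shared, shared, shared]` → lists = [[7, 7, 7], [7, 7, 7], [7, 7, 7]]
`lists[0].append(93)` → shared = [7, 7, 7, 93]; lists = [[7, 7, 7, 93], [7, 7, 7, 93], [7, 7, 7, 93]]
`print(lists[1])` → prints [7, 7, 7, 93]
`print(lists[2])` → prints [7, 7, 7, 93]
`print(shared)` → prints [7, 7, 7, 93]

Answer:
[7, 7, 7, 93]
[7, 7, 7, 93]
[7, 7, 7, 93]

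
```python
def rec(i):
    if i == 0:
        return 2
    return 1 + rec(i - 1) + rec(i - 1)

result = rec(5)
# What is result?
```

rec(i) = 1 + 2·rec(i-1), rec(0)=2. Closed form: (2+1)·2^5 - 1 = 95.

Answer: 95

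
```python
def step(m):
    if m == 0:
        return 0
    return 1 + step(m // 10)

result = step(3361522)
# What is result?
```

Count of digits of 3361522: 7

Answer: 7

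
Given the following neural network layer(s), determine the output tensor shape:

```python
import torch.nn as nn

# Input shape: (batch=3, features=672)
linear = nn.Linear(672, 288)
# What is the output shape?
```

Input: (3, 672) -> Output: (3, 288)

Answer: (3, 288)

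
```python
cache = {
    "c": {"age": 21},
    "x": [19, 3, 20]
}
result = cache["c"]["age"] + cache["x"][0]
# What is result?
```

Trace:
`cache = { ...` → cache = {'c': {'age': 21}, 'x': [19, 3, 20]}
`result = cache["c"]["age"] + cache["x"][0]` → result = 40
So result = 40

Answer: 40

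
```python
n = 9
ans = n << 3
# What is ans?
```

Trace:
`n = 9` → n = 9
`ans = n << 3` → ans = 72
So ans = 72

Answer: 72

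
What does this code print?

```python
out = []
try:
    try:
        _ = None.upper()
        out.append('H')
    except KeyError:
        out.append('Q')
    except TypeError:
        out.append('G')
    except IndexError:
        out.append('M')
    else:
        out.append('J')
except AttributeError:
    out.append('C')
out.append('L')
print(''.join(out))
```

Execution trace: 'C' (outer except AttributeError) → 'L' (after the try/except). Output: CL

Answer: CL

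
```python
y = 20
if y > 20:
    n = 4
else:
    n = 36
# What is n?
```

Trace:
`y = 20` → y = 20
`if y > 20: ...` → y > 20 is False, take else branch → n = 36
So n = 36

Answer: 36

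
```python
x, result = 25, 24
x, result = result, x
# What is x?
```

Trace:
`x, result = 25, 24` → x = 25; result = 24
`x, result = result, x` → x = 24; result = 25
So x = 24

Answer: 24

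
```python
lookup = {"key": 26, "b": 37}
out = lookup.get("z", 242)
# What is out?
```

Trace:
`lookup = {"key": 26, "b": 37}` → lookup = {'key': 26, 'b': 37}
`out = lookup.get("z", 242)` → out = 242
So out = 242

Answer: 242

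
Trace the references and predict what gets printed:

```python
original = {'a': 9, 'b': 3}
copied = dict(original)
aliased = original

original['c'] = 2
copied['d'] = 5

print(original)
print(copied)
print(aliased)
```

Key concept: dict() creates copy, assignment creates alias.
Step by step:
`original = {'a': 9, 'b': 3}` → original = {'a': 9, 'b': 3}
`copied = dict(original)` → copied = {'a': 9, 'b': 3}
`aliased = original` → aliased = {'a': 9, 'b': 3} (same object as original)
`original['c'] = 2` → original = {'a': 9, 'b': 3, 'c': 2} (same object as aliased); aliased = {'a': 9, 'b': 3, 'c': 2} (same object as original)
`copied['d'] = 5` → copied = {'a': 9, 'b': 3, 'd': 5}
`print(original)` → prints {'a': 9, 'b': 3, 'c': 2}
`print(copied)` → prints {'a': 9, 'b': 3, 'd': 5}
`print(aliased)` → prints {'a': 9, 'b': 3, 'c': 2}

Answer:
{'a': 9, 'b': 3, 'c': 2}
{'a': 9, 'b': 3, 'd': 5}
{'a': 9, 'b': 3, 'c': 2}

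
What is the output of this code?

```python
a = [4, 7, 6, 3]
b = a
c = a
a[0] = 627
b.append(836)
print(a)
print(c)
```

Key concept: multiple aliases.
Step by step:
`a = [4, 7, 6, 3]` → a = [4, 7, 6, 3]
`b = a` → b = [4, 7, 6, 3] (same object as a)
`c = a` → c = [4, 7, 6, 3] (same object as a, b)
`a[0] = 627` → a = [627, 7, 6, 3] (same object as b, c); b = [627, 7, 6, 3] (same object as a, c); c = [627, 7, 6, 3] (same object as a, b)
`b.append(836)` → a = [627, 7, 6, 3, 836] (same object as b, c); b = [627, 7, 6, 3, 836] (same object as a, c); c = [627, 7, 6, 3, 836] (same object as a, b)
`print(a)` → prints [627, 7, 6, 3, 836]
`print(c)` → prints [627, 7, 6, 3, 836]

Answer:
[627, 7, 6, 3, 836]
[627, 7, 6, 3, 836]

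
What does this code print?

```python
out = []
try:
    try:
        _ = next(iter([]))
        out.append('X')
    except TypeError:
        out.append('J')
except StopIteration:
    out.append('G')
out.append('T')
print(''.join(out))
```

Execution trace: 'G' (outer except StopIteration) → 'T' (after the try/except). Output: GT

Answer: GT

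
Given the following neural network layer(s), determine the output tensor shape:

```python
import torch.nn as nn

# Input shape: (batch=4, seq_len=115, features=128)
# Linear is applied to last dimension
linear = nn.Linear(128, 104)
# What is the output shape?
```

Input: (4, 115, 128) -> Output: (4, 115, 104)

Answer: (4, 115, 104)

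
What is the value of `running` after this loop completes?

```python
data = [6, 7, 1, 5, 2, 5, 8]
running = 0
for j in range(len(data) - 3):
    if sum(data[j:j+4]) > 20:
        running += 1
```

Count windows with sum > 20
`running` takes the values: 0

Answer: 0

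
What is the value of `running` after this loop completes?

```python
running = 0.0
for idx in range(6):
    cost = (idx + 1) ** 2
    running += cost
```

Sum of squared losses 1² + 2² + ... + 6²
`running` takes the values: 0.0 → 1.0 → 5.0 → 14.0 → 30.0 → 55.0 → 91.0

Answer: 91.0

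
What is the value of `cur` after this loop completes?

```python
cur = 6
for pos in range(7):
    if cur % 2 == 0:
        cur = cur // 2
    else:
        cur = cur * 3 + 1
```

Collatz-style transformation from 6
`cur` takes the values: 6 → 3 → 10 → 5 → 16 → 8 → 4 → 2

Answer: 2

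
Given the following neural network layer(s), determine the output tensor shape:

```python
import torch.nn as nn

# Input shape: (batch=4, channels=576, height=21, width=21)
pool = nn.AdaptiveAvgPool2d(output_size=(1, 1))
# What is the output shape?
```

Input: (4, 576, 21, 21) -> Output: (4, 576, 1, 1)

Answer: (4, 576, 1, 1)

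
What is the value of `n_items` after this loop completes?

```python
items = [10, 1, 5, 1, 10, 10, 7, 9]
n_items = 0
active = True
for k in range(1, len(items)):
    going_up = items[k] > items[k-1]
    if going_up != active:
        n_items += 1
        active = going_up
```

Count direction changes in [10, 1, 5, 1, 10, 10, 7, 9]
`n_items` takes the values: 0 → 1 → 2 → 3 → 4 → 5 → 6

Answer: 6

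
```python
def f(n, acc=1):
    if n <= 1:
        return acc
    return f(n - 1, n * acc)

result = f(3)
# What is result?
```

Accumulator trace (n, acc): (3, 1) -> (2, 3) -> (1, 6) -> return 6

Answer: 6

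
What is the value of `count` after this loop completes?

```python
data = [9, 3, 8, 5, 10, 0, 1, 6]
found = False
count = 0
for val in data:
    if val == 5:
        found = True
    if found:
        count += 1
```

Count elements after first 5 in [9, 3, 8, 5, 10, 0, 1, 6]
`count` takes the values: 0 → 1 → 2 → 3 → 4 → 5

Answer: 5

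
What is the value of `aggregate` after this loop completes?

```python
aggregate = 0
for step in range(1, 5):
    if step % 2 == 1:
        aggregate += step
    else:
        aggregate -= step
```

Add odd, subtract even
`aggregate` takes the values: 0 → 1 → -1 → 2 → -2

Answer: -2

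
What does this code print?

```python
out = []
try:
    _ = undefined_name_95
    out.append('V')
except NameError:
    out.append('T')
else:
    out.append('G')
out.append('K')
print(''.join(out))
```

Execution trace: 'T' (except NameError) → 'K' (after the try/except). Output: TK

Answer: TK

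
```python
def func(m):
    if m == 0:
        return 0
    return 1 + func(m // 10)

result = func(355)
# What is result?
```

Count of digits of 355: 3

Answer: 3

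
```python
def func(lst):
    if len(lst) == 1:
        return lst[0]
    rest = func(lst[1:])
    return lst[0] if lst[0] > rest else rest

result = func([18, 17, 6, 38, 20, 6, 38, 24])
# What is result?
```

Recursive max over [18, 17, 6, 38, 20, 6, 38, 24] = 38

Answer: 38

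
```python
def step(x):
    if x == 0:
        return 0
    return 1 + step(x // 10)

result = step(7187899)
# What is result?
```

Count of digits of 7187899: 7

Answer: 7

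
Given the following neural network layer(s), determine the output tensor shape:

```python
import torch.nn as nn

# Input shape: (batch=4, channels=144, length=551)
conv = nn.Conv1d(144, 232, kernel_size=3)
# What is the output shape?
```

Input: (4, 144, 551) -> Output: (4, 232, 549)

Answer: (4, 232, 549)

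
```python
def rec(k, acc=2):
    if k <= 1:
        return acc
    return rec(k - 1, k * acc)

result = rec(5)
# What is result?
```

Accumulator trace (n, acc): (5, 2) -> (4, 10) -> (3, 40) -> (2, 120) -> (1, 240) -> return 240

Answer: 240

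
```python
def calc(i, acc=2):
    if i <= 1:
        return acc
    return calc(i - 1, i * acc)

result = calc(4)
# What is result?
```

Accumulator trace (n, acc): (4, 2) -> (3, 8) -> (2, 24) -> (1, 48) -> return 48

Answer: 48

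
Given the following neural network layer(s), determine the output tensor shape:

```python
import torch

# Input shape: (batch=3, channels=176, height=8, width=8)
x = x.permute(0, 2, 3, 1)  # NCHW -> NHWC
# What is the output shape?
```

Input: (3, 176, 8, 8) -> Output: (3, 8, 8, 176)

Answer: (3, 8, 8, 176)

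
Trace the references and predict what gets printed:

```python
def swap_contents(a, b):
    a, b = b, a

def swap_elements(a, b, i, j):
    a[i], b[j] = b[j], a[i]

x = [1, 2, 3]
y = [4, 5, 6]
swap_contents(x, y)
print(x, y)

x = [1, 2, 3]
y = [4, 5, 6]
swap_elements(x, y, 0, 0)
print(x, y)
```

Key concept: parameter rebinding vs mutation.
Step by step:
`x = [1, 2, 3]` → x = [1, 2, 3]
`y = [4, 5, 6]` → y = [4, 5, 6]
`swap_contents(x, y)` → no visible change to tracked variables
`print(x, y)` → prints [1, 2, 3] [4, 5, 6]
`x = [1, 2, 3]` → x = [1, 2, 3]
`y = [4, 5, 6]` → y = [4, 5, 6]
`swap_elements(x, y, 0, 0)` → x = [4, 2, 3]; y = [1, 5, 6]
`print(x, y)` → prints [4, 2, 3] [1, 5, 6]

Answer:
[1, 2, 3] [4, 5, 6]
[4, 2, 3] [1, 5, 6]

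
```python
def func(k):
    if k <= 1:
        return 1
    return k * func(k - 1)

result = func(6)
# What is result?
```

func(6) = 6 * 5 * 4 * 3 * 2 * 1 = 720

Answer: 720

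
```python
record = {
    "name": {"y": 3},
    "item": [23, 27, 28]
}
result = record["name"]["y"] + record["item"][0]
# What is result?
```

Trace:
`record = { ...` → record = {'name': {'y': 3}, 'item': [23, 27, 28]}
`result = record["name"]["y"] + record["item"][0]` → result = 26
So result = 26

Answer: 26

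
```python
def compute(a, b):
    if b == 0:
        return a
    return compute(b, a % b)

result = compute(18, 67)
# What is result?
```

compute(18, 67) -> compute(67, 18) -> compute(18, 13) -> compute(13, 5) -> compute(5, 3) -> compute(3, 2) -> compute(2, 1) -> compute(1, 0) -> 1

Answer: 1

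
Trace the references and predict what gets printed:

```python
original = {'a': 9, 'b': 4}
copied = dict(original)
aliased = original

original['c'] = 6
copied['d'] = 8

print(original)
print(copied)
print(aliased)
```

Key concept: dict() creates copy, assignment creates alias.
Step by step:
`original = {'a': 9, 'b': 4}` → original = {'a': 9, 'b': 4}
`copied = dict(original)` → copied = {'a': 9, 'b': 4}
`aliased = original` → aliased = {'a': 9, 'b': 4} (same object as original)
`original['c'] = 6` → original = {'a': 9, 'b': 4, 'c': 6} (same object as aliased); aliased = {'a': 9, 'b': 4, 'c': 6} (same object as original)
`copied['d'] = 8` → copied = {'a': 9, 'b': 4, 'd': 8}
`print(original)` → prints {'a': 9, 'b': 4, 'c': 6}
`print(copied)` → prints {'a': 9, 'b': 4, 'd': 8}
`print(aliased)` → prints {'a': 9, 'b': 4, 'c': 6}

Answer:
{'a': 9, 'b': 4, 'c': 6}
{'a': 9, 'b': 4, 'd': 8}
{'a': 9, 'b': 4, 'c': 6}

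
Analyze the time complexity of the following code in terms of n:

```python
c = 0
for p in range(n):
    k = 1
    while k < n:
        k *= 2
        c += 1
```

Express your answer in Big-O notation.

Each loop level contributes: n × log n. Multiplying the contributions gives O(n log n).

Answer: O(n log n)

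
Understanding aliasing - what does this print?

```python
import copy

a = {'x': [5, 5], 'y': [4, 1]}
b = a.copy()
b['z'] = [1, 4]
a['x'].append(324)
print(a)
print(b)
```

Key concept: shallow copy of dict with mutable values.
Step by step:
`a = {'x': [5, 5], 'y': [4, 1]}` → a = {'x': [5, 5], 'y': [4, 1]}
`b = a.copy()` → b = {'x': [5, 5], 'y': [4, 1]}
`b['z'] = [1, 4]` → b = {'x': [5, 5], 'y': [4, 1], 'z': [1, 4]}
`a['x'].append(324)` → a = {'x': [5, 5, 324], 'y': [4, 1]}; b = {'x': [5, 5, 324], 'y': [4, 1], 'z': [1, 4]}
`print(a)` → prints {'x': [5, 5, 324], 'y': [4, 1]}
`print(b)` → prints {'x': [5, 5, 324], 'y': [4, 1], 'z': [1, 4]}

Answer:
{'x': [5, 5, 324], 'y': [4, 1]}
{'x': [5, 5, 324], 'y': [4, 1], 'z': [1, 4]}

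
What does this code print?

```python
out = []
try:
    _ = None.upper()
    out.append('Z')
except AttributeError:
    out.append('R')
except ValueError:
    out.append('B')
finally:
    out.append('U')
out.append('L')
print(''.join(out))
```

Execution trace: 'R' (except AttributeError) → 'U' (finally) → 'L' (after the try/except). Output: RUL

Answer: RUL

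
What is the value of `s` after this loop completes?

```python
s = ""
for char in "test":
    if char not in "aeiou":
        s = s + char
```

Remove vowels from 'test'
`s` takes the values: "" → "t" → "ts" → "tst"

Answer: "tst"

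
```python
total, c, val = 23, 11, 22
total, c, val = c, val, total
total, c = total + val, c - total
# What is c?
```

Trace:
`total, c, val = 23, 11, 22` → total = 23; c = 11; val = 22
`total, c, val = c, val, total` → total = 11; c = 22; val = 23
`total, c = total + val, c - total` → total = 34; c = 11
So c = 11

Answer: 11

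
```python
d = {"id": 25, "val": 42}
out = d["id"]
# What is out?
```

Trace:
`d = {"id": 25, "val": 42}` → d = {'id': 25, 'val': 42}
`out = d["id"]` → out = 25
So out = 25

Answer: 25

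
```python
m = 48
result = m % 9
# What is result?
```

Trace:
`m = 48` → m = 48
`result = m % 9` → result = 3
So result = 3

Answer: 3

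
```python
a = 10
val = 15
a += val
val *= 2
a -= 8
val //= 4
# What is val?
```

Trace:
`a = 10` → a = 10
`val = 15` → val = 15
`a += val` → a = 25
`val *= 2` → val = 30
`a -= 8` → a = 17
`val //= 4` → val = 7
So val = 7

Answer: 7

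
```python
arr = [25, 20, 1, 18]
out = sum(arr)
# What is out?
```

Trace:
`arr = [25, 20, 1, 18]` → arr = [25, 20, 1, 18]
`out = sum(arr)` → out = 64
So out = 64

Answer: 64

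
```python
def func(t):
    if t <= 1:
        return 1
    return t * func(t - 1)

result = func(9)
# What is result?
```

func(9) = 9 * 8 * 7 * 6 * 5 * 4 * 3 * 2 * 1 = 362880

Answer: 362880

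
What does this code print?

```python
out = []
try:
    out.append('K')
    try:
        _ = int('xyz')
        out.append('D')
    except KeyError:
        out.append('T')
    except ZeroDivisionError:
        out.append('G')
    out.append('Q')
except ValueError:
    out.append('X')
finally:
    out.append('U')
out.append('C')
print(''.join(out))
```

Execution trace: 'K' (try body) → 'X' (except ValueError) → 'U' (finally) → 'C' (after the try/except). Output: KXUC

Answer: KXUC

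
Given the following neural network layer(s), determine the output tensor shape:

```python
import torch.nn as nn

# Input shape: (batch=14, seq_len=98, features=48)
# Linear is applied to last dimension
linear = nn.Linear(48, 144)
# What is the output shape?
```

Input: (14, 98, 48) -> Output: (14, 98, 144)

Answer: (14, 98, 144)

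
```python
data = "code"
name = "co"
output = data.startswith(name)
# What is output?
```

Trace:
`data = "code"` → data = 'code'
`name = "co"` → name = 'co'
`output = data.startswith(name)` → output = True
So output = True

Answer: True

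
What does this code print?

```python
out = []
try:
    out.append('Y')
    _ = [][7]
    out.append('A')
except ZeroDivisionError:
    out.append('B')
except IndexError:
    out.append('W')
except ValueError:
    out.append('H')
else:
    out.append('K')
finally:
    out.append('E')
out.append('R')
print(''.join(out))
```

Execution trace: 'Y' (try body) → 'W' (except IndexError) → 'E' (finally) → 'R' (after the try/except). Output: YWER

Answer: YWER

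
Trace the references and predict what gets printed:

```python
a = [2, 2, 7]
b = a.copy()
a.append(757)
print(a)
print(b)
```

Key concept: list.copy() creates independent copy.
Step by step:
`a = [2, 2, 7]` → a = [2, 2, 7]
`b = a.copy()` → b = [2, 2, 7]
`a.append(757)` → a = [2, 2, 7, 757]
`print(a)` → prints [2, 2, 7, 757]
`print(b)` → prints [2, 2, 7]

Answer:
[2, 2, 7, 757]
[2, 2, 7]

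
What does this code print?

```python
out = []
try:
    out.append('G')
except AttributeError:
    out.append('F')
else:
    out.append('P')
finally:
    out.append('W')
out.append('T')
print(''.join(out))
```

Execution trace: 'G' (try body, no exception) → 'P' (else) → 'W' (finally) → 'T' (after the try/except). Output: GPWT

Answer: GPWT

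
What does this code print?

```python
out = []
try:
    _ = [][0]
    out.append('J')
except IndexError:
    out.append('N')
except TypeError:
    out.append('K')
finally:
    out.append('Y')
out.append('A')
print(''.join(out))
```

Execution trace: 'N' (except IndexError) → 'Y' (finally) → 'A' (after the try/except). Output: NYA

Answer: NYA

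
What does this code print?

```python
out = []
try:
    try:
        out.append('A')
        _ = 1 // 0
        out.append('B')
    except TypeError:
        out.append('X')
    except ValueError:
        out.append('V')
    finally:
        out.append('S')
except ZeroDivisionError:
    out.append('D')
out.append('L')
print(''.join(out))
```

Execution trace: 'A' (try body) → 'S' (finally) → 'D' (outer except ZeroDivisionError) → 'L' (after the try/except). Output: ASDL

Answer: ASDL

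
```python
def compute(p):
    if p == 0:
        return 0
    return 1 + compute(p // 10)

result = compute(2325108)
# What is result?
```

Count of digits of 2325108: 7

Answer: 7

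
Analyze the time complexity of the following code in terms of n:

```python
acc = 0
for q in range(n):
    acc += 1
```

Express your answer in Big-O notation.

Each loop level contributes: n. Multiplying the contributions gives O(n).

Answer: O(n)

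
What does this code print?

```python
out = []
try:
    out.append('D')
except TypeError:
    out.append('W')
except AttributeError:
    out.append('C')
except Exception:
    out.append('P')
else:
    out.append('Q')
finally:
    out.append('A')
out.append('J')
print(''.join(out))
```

Execution trace: 'D' (try body, no exception) → 'Q' (else) → 'A' (finally) → 'J' (after the try/except). Output: DQAJ

Answer: DQAJ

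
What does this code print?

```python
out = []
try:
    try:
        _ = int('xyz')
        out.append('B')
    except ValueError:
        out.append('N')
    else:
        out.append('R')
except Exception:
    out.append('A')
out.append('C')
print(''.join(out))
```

Execution trace: 'N' (inner except ValueError) → 'C' (after the try/except). Output: NC

Answer: NC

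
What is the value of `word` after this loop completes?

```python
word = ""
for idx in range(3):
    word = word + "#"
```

Repeat '#' 3 times
`word` takes the values: "" → "#" → "##" → "###"

Answer: "###"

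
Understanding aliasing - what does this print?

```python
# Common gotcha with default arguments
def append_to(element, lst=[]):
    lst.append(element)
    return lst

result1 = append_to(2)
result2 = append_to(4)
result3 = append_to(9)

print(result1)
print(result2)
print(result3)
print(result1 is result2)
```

Key concept: mutable default argument gotcha.
Step by step:
`result1 = append_to(2)` → result1 = [2]
`result2 = append_to(4)` → result1 = [2, 4] (same object as result2); result2 = [2, 4] (same object as result1)
`result3 = append_to(9)` → result1 = [2, 4, 9] (same object as result2, result3); result2 = [2, 4, 9] (same object as result1, result3); result3 = [2, 4, 9] (same object as result1, result2)
`print(result1)` → prints [2, 4, 9]
`print(result2)` → prints [2, 4, 9]
`print(result3)` → prints [2, 4, 9]
`print(result1 is result2)` → prints True

Answer:
[2, 4, 9]
[2, 4, 9]
[2, 4, 9]
True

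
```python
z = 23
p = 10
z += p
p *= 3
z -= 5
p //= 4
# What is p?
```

Trace:
`z = 23` → z = 23
`p = 10` → p = 10
`z += p` → z = 33
`p *= 3` → p = 30
`z -= 5` → z = 28
`p //= 4` → p = 7
So p = 7

Answer: 7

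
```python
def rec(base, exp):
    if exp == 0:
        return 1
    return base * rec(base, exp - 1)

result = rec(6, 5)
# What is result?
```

rec(6, 5) = 6 * 6 * 6 * 6 * 6 = 7776

Answer: 7776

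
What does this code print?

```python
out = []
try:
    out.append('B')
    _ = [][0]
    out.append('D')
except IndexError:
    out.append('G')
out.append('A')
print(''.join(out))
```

Execution trace: 'B' (try body) → 'G' (except IndexError) → 'A' (after the try/except). Output: BGA

Answer: BGA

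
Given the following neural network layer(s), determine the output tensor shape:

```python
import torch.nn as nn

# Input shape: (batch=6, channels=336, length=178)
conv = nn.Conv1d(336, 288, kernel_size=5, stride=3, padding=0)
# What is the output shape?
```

Input: (6, 336, 178) -> Output: (6, 288, 58)

Answer: (6, 288, 58)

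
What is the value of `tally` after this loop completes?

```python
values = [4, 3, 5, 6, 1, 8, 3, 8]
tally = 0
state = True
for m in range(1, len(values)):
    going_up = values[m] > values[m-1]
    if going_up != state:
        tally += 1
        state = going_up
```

Count direction changes in [4, 3, 5, 6, 1, 8, 3, 8]
`tally` takes the values: 0 → 1 → 2 → 3 → 4 → 5 → 6

Answer: 6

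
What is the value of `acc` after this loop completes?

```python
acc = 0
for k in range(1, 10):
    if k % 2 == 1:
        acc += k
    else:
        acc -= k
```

Add odd, subtract even
`acc` takes the values: 0 → 1 → -1 → 2 → -2 → 3 → -3 → 4 → -4 → 5

Answer: 5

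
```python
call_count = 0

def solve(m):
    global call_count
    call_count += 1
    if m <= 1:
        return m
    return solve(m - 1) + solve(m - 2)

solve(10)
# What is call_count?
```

Calls(m) = 1 + Calls(m-1) + Calls(m-2); Calls(0)=Calls(1)=1. For m=10 this gives 177.

Answer: 177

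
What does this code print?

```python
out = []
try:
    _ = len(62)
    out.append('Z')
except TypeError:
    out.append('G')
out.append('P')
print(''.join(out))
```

Execution trace: 'G' (except TypeError) → 'P' (after the try/except). Output: GP

Answer: GP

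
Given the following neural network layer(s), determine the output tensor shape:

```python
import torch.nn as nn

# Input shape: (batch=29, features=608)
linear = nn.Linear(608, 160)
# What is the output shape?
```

Input: (29, 608) -> Output: (29, 160)

Answer: (29, 160)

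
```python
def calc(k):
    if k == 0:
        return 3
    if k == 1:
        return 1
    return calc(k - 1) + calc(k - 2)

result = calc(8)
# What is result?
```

Build up from base cases: calc(0)=3, calc(1)=1, calc(2)=4, calc(3)=5, calc(4)=9, calc(5)=14, calc(6)=23, ..., calc(8)=60

Answer: 60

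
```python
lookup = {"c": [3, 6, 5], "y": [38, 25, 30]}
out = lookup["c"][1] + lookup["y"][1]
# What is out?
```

Trace:
`lookup = {"c": [3, 6, 5], "y": [38, 25, 30]}` → lookup = {'c': [3, 6, 5], 'y': [38, 25, 30]}
`out = lookup["c"][1] + lookup["y"][1]` → out = 31
So out = 31

Answer: 31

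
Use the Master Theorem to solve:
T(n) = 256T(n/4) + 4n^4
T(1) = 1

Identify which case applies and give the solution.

a=256, b=4, f(n)=4n^4. log_4(256) = 4. Since c=4 = 4, Case 2 applies: T(n) = Θ(n^log_b(a) · log n) = O(n^4 log n).

Answer: O(n^4 log n) - Case 2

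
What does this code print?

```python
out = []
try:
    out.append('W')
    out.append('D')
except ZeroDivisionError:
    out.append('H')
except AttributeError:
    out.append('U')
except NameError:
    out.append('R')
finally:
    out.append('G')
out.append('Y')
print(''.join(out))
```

Execution trace: 'W' (try body) → 'D' (try body, no exception) → 'G' (finally) → 'Y' (after the try/except). Output: WDGY

Answer: WDGY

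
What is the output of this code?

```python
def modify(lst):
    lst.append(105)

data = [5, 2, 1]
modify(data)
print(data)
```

Key concept: function modifies passed list.
Step by step:
`data = [5, 2, 1]` → data = [5, 2, 1]
`modify(data)` → data = [5, 2, 1, 105]
`print(data)` → prints [5, 2, 1, 105]

Answer: [5, 2, 1, 105]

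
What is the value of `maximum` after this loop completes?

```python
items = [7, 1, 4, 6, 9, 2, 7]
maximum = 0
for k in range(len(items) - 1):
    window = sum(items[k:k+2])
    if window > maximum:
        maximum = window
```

Max sum of 2-element window in [7, 1, 4, 6, 9, 2, 7]
`maximum` takes the values: 0 → 8 → 10 → 15

Answer: 15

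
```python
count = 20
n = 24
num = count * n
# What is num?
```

Trace:
`count = 20` → count = 20
`n = 24` → n = 24
`num = count * n` → num = 480
So num = 480

Answer: 480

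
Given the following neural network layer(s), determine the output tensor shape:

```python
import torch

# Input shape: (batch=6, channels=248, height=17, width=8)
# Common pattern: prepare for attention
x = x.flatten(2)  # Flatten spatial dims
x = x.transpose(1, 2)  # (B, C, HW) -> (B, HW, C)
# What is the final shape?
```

Input: (6, 248, 17, 8) -> after flatten(2): (6, 248, 136) -> Output: (6, 136, 248)

Answer: (6, 136, 248)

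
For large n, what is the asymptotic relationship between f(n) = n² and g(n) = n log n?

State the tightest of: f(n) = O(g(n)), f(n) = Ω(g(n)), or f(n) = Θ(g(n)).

n² vs n log n: f(n) = Ω(g(n)) but not O(g(n)) — n² grows strictly faster than n log n.

Answer: f(n) = Ω(g(n)) but not O(g(n)) — n² grows strictly faster than n log n.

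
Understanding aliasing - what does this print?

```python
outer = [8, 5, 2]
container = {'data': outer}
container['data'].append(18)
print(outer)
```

Key concept: dict holds reference to list.
Step by step:
`outer = [8, 5, 2]` → outer = [8, 5, 2]
`container = {'data': outer}` → container = {'data': [8, 5, 2]}
`container['data'].append(18)` → outer = [8, 5, 2, 18]; container = {'data': [8, 5, 2, 18]}
`print(outer)` → prints [8, 5, 2, 18]

Answer: [8, 5, 2, 18]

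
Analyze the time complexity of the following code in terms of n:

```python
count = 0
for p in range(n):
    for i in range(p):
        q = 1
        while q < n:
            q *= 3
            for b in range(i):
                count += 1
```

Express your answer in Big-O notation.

Each loop level contributes: n × n × log n × n. Multiplying the contributions gives O(n^3 log n).

Answer: O(n^3 log n)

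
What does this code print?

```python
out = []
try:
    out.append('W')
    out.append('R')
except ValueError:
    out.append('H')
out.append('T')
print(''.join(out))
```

Execution trace: 'W' (try body) → 'R' (try body, no exception) → 'T' (after the try/except). Output: WRT

Answer: WRT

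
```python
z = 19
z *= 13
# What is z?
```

Trace:
`z = 19` → z = 19
`z *= 13` → z = 247
So z = 247

Answer: 247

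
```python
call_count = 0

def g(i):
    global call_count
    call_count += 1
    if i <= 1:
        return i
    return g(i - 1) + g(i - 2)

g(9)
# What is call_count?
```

Calls(i) = 1 + Calls(i-1) + Calls(i-2); Calls(0)=Calls(1)=1. For i=9 this gives 109.

Answer: 109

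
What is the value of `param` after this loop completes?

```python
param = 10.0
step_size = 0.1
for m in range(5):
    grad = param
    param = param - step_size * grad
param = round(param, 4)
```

Gradient descent: w = 10.0 * (1 - 0.1)^5
`param` takes the values: 10.0 → 9.0 → 8.1 → 7.29 → 6.561 → 5.9049

Answer: 5.9049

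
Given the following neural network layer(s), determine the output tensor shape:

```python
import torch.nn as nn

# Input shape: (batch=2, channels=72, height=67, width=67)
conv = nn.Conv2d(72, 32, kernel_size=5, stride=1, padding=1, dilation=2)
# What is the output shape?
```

Input: (2, 72, 67, 67) -> Output: (2, 32, 61, 61)

Answer: (2, 32, 61, 61)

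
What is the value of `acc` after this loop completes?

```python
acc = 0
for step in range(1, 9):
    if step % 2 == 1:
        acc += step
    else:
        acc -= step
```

Add odd, subtract even
`acc` takes the values: 0 → 1 → -1 → 2 → -2 → 3 → -3 → 4 → -4

Answer: -4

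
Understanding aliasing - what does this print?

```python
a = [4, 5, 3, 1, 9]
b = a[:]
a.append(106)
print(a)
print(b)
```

Key concept: slice [:] creates copy.
Step by step:
`a = [4, 5, 3, 1, 9]` → a = [4, 5, 3, 1, 9]
`b = a[:]` → b = [4, 5, 3, 1, 9]
`a.append(106)` → a = [4, 5, 3, 1, 9, 106]
`print(a)` → prints [4, 5, 3, 1, 9, 106]
`print(b)` → prints [4, 5, 3, 1, 9]

Answer:
[4, 5, 3, 1, 9, 106]
[4, 5, 3, 1, 9]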